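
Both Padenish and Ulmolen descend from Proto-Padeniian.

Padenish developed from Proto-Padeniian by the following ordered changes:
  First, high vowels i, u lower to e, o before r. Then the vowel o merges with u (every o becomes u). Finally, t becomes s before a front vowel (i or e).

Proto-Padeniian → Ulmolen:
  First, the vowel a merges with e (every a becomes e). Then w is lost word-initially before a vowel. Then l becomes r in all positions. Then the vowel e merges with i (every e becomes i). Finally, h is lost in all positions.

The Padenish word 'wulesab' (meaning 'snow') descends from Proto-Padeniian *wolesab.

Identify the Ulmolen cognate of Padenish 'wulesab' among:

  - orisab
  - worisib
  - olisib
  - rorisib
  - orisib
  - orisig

orisib

Ulmolen: *wolesab > woleseb > oleseb > oreseb > orisib  (by vowel merger, glide loss, unconditioned shift, vowel merger)
Among the options, 'orisib' alone shows every Ulmolen change applied in order.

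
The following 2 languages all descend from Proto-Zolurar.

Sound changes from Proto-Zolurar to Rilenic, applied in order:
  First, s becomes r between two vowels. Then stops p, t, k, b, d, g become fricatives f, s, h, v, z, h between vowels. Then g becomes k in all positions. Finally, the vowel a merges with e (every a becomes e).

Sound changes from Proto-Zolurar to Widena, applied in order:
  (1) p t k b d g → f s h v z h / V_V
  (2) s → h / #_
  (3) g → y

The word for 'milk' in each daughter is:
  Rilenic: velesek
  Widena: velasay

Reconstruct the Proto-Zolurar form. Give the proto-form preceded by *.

Position 7: Rilenic has k, Widena has y. Taking the neighbouring segments as reconstructed: Rilenic k could go back to *k or *g; Widena y could go back to *g or *y — the one source consistent with every daughter is *g.
Position 5: Rilenic has s, Widena has s. Taking the neighbouring segments as reconstructed: Rilenic s can only go back to *t; Widena s could go back to *t or *s — the one source consistent with every daughter is *t.
This points to *velatag. Verify forward in each daughter:
Rilenic: *velatag
  velatag (rule 1 does not apply)
  velatag → velasag   [intervocalic lenition]
  velasag → velasak   [unconditioned shift]
  velasak → velesek   [vowel merger]
  giving Rilenic velesek.
Widena: *velatag
  velatag → velasag   [intervocalic lenition]
  velasag (rule 2 does not apply)
  velasag → velasay   [unconditioned shift]
  giving Widena velasay.
No other proto-form is consistent with every reflex, so the reconstruction is *velatag.

*velatag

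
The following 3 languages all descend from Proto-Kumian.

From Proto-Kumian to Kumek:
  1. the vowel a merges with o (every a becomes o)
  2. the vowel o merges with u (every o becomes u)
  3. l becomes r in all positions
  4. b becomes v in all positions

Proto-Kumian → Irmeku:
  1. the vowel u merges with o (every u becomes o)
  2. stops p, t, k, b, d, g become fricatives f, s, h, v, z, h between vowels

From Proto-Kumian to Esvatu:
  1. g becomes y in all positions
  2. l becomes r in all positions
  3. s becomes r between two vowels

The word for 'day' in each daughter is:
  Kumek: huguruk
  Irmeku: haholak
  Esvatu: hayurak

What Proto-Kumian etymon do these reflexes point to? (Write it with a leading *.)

*hagulak

Position 3: Kumek has g, Irmeku has h, Esvatu has y. Kumek preserves g here (none of its changes turn any other segment into g), so the proto-segment is *g.
Position 4: Kumek has u, Irmeku has o, Esvatu has u. Esvatu preserves u here (none of its changes turn any other segment into u), so the proto-segment is *u.
Verify the candidate proto-form against each daughter:
Kumek: *hagulak
  hagulak → hogulok   [vowel merger]
  hogulok → huguluk   [vowel merger]
  huguluk → huguruk   [unconditioned shift]
  huguruk (rule 4 does not apply)
  giving Kumek huguruk.
Irmeku: *hagulak
  hagulak → hagolak   [vowel merger]
  hagolak → haholak   [intervocalic lenition]
  giving Irmeku haholak.
Esvatu: *hagulak
  hagulak → hayulak   [unconditioned shift]
  hayulak → hayurak   [unconditioned shift]
  hayurak (rule 3 does not apply)
  giving Esvatu hayurak.
No other proto-form is consistent with every reflex, so the reconstruction is *hagulak.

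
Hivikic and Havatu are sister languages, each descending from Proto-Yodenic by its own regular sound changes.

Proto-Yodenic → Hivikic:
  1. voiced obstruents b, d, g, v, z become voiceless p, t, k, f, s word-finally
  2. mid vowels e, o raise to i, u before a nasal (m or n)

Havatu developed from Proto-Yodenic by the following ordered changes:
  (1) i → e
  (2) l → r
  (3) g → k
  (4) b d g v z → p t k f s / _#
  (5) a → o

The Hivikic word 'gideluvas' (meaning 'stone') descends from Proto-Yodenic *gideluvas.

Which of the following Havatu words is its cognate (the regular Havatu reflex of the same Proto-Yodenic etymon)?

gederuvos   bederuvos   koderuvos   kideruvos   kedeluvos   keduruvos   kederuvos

Havatu: *gideluvas > gedeluvas > gederuvas > kederuvas > kederuvos  (by vowel merger, unconditioned shift, unconditioned shift, vowel merger)
Only 'kederuvos' matches the regular Havatu development of *gideluvas.

kederuvos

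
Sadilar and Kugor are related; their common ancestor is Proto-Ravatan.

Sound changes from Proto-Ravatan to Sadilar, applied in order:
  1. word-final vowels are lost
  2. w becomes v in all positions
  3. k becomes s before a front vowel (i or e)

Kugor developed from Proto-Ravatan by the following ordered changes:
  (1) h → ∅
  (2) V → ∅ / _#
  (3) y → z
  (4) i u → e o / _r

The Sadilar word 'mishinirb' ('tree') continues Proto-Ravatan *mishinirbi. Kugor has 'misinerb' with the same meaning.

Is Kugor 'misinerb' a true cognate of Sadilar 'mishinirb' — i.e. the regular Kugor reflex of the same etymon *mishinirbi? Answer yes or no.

yes

Derive the expected Kugor reflex of *mishinirbi:
Kugor: *mishinirbi
  mishinirbi → misinirbi   [h-loss]
  misinirbi → misinirb   [apocope]
  misinirb (rule 3 does not apply)
  misinirb → misinerb   [pre-rhotic lowering]
  giving Kugor misinerb.
Kugor 'misinerb' matches the regular reflex exactly, so the pair is cognate.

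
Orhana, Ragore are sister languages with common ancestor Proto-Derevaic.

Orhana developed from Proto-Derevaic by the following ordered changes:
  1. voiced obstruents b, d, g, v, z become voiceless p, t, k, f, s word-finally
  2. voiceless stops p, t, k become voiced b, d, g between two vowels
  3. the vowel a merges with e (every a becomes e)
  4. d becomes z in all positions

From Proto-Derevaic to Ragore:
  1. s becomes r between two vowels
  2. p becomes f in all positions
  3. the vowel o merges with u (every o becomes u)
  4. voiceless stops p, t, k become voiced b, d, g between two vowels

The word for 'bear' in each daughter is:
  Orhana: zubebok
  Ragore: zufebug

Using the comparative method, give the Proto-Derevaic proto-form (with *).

*zupebog

Position 6: Orhana has o, Ragore has u. Orhana preserves o here (none of its changes turn any other segment into o), so the proto-segment is *o.
Position 3: Orhana has b, Ragore has f. Taking the neighbouring segments as reconstructed: Orhana b could go back to *p or *b; Ragore f could go back to *p or *f — the one source consistent with every daughter is *p.
Verify the candidate proto-form against each daughter:
Orhana: *zupebog > zupebok > zubebok  (by final devoicing, intervocalic voicing)
Ragore: *zupebog > zufebog > zufebug  (by unconditioned shift, vowel merger)
No other proto-form is consistent with every reflex, so the reconstruction is *zupebog.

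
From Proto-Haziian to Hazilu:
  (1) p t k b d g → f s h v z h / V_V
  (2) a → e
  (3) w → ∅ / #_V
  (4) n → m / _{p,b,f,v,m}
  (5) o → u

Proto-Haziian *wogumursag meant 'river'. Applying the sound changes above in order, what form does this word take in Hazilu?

uhumurseg

Hazilu: *wogumursag > wohumursag > wohumurseg > ohumurseg > uhumurseg  (by intervocalic lenition, vowel merger, glide loss, vowel merger)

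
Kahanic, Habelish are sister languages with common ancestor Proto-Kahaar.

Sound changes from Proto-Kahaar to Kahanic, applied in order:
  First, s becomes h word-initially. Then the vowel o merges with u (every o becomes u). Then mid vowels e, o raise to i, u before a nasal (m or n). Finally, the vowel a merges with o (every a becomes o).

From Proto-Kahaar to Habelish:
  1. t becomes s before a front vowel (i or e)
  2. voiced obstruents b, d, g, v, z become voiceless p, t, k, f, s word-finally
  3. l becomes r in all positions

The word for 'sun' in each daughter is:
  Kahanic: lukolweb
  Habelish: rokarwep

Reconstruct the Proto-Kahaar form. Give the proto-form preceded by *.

Position 2: Kahanic has u, Habelish has o. Habelish preserves o here (none of its changes turn any other segment into o), so the proto-segment is *o.
Position 5: Kahanic has l, Habelish has r. Kahanic preserves l here (none of its changes turn any other segment into l), so the proto-segment is *l.
Verify the candidate proto-form against each daughter:
Kahanic: start from *lokalweb.
  rule 1: no change — lokalweb
  rule 2 (vowel merger): lokalweb → lukalweb
  rule 3: no change — lukalweb
  rule 4 (vowel merger): lukalweb → lukolweb
  ⇒ Kahanic lukolweb
Habelish: *lokalweb
  lokalweb (rule 1 does not apply)
  lokalweb → lokalwep   [final devoicing]
  lokalwep → rokarwep   [unconditioned shift]
  giving Habelish rokarwep.
Only *lokalweb yields all of Kahanic lukolweb, Habelish rokarwep.

*lokalweb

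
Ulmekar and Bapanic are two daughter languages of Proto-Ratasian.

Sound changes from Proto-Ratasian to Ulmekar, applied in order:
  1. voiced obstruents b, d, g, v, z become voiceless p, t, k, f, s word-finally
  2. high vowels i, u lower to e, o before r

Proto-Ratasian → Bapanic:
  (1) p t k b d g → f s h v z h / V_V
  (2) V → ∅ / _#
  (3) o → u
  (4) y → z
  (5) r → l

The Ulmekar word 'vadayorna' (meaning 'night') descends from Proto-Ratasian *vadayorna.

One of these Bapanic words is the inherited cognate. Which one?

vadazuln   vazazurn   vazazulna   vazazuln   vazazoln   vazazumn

vazazuln

Bapanic: start from *vadayorna.
  rule 1 (intervocalic lenition): vadayorna → vazayorna
  rule 2 (apocope): vazayorna → vazayorn
  rule 3 (vowel merger): vazayorn → vazayurn
  rule 4 (unconditioned shift): vazayurn → vazazurn
  rule 5 (unconditioned shift): vazazurn → vazazuln
  ⇒ Bapanic vazazuln
The other candidates each miss or misapply at least one Bapanic change.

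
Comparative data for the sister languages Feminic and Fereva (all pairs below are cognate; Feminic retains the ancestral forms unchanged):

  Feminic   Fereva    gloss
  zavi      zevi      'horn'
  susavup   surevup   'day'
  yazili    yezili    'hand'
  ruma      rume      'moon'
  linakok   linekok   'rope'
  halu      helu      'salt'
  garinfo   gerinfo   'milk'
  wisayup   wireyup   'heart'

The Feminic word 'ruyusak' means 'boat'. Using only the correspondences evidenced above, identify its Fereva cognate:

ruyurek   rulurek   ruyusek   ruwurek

susavup ~ surevup, wisayup ~ wireyup — Feminic s corresponds to Fereva r between vowels (before a back vowel).
yazili ~ yezili, linakok ~ linekok — Feminic a corresponds to Fereva e after a consonant, before a consonant other than r, m, n, p, b, f, v.
Applying these to Feminic 'ruyusak':
  ruyusak → ruyurak   (s→r between vowels (before a back vowel))
  ruyurak → ruyurek   (a→e after a consonant, before a consonant other than r, m, n, p, b, f, v)
So the Fereva cognate is 'ruyurek'.

ruyurek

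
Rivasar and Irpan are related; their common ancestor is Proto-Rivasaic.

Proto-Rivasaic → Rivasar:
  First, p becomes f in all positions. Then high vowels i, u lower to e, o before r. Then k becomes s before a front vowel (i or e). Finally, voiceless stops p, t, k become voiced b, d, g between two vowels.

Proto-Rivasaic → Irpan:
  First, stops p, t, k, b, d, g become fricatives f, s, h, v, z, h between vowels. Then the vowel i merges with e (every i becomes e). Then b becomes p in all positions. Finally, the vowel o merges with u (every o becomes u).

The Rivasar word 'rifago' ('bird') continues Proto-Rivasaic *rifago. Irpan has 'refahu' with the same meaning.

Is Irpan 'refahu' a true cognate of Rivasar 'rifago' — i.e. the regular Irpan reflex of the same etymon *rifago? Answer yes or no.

yes

Derive the expected Irpan reflex of *rifago:
Irpan: *rifago > rifaho > refaho > refahu  (by intervocalic lenition, vowel merger, vowel merger)
Irpan 'refahu' matches the regular reflex exactly, so the pair is cognate.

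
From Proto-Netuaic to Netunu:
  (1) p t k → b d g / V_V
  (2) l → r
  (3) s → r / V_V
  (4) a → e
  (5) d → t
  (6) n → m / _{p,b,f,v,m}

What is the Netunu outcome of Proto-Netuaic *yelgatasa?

Netunu: *yelgatasa
  yelgatasa → yelgadasa   [intervocalic voicing]
  yelgadasa → yergadasa   [unconditioned shift]
  yergadasa → yergadara   [rhotacism]
  yergadara → yergedere   [vowel merger]
  yergedere → yergetere   [unconditioned shift]
  yergetere (rule 6 does not apply)
  giving Netunu yergetere.

yergetere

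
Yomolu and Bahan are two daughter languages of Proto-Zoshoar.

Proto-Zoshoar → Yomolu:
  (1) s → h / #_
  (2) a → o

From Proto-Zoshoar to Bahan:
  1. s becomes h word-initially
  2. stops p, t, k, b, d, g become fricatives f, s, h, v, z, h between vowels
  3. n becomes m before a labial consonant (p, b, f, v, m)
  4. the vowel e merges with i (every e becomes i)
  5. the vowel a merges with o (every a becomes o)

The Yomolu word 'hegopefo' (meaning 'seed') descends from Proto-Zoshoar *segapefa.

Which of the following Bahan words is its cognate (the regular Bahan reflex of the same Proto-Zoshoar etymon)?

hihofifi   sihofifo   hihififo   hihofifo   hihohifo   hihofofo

hihofifo

Bahan: start from *segapefa.
  rule 1 (debuccalisation): segapefa → hegapefa
  rule 2 (intervocalic lenition): hegapefa → hehafefa
  rule 3: no change — hehafefa
  rule 4 (vowel merger): hehafefa → hihafifa
  rule 5 (vowel merger): hihafifa → hihofifo
  ⇒ Bahan hihofifo
Among the options, 'hihofifo' alone shows every Bahan change applied in order.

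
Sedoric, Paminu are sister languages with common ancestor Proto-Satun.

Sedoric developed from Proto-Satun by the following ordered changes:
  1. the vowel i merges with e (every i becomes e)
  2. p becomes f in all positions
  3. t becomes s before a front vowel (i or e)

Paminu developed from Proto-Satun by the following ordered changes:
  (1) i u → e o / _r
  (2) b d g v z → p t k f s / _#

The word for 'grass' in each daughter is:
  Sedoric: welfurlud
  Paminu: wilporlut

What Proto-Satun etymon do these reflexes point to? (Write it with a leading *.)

*wilpurlud

Position 5: Sedoric has u, Paminu has o. Sedoric preserves u here (none of its changes turn any other segment into u), so the proto-segment is *u.
Position 9: Sedoric has d, Paminu has t. Sedoric preserves d here (none of its changes turn any other segment into d), so the proto-segment is *d.
Position 4: Sedoric has f, Paminu has p. Taking the neighbouring segments as reconstructed: Sedoric f could go back to *p or *f; Paminu p can only go back to *p — the one source consistent with every daughter is *p.
Continuing position by position gives *wilpurlud; check it forward:
Sedoric: *wilpurlud
  wilpurlud → welpurlud   [vowel merger]
  welpurlud → welfurlud   [unconditioned shift]
  welfurlud (rule 3 does not apply)
  giving Sedoric welfurlud.
Paminu: *wilpurlud > wilporlud > wilporlut  (by pre-rhotic lowering, final devoicing)
*wilpurlud is the unique common source.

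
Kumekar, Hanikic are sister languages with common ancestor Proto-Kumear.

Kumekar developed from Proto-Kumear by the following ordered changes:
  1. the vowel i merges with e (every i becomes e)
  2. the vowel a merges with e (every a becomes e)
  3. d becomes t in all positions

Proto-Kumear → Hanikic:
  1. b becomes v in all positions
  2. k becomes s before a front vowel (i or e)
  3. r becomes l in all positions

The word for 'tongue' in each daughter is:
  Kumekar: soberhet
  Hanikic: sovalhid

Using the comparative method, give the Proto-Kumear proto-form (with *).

*sobarhid

Position 8: Kumekar has t, Hanikic has d. Hanikic preserves d here (none of its changes turn any other segment into d), so the proto-segment is *d.
Position 7: Kumekar has e, Hanikic has i. Hanikic preserves i here (none of its changes turn any other segment into i), so the proto-segment is *i.
Continuing position by position gives *sobarhid; check it forward:
Kumekar: *sobarhid > sobarhed > soberhed > soberhet  (by vowel merger, vowel merger, unconditioned shift)
Hanikic: start from *sobarhid.
  rule 1 (unconditioned shift): sobarhid → sovarhid
  rule 2: no change — sovarhid
  rule 3 (unconditioned shift): sovarhid → sovalhid
  ⇒ Hanikic sovalhid
No other proto-form is consistent with every reflex, so the reconstruction is *sobarhid.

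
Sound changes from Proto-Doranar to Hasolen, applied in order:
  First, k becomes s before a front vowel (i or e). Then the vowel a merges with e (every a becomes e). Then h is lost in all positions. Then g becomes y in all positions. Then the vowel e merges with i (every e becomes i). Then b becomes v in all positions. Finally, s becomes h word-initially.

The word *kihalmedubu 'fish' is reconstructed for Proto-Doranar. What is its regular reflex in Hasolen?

hiilmiduvu

Hasolen: start from *kihalmedubu.
  rule 1 (palatalisation): kihalmedubu → sihalmedubu
  rule 2 (vowel merger): sihalmedubu → sihelmedubu
  rule 3 (h-loss): sihelmedubu → sielmedubu
  rule 4: no change — sielmedubu
  rule 5 (vowel merger): sielmedubu → siilmidubu
  rule 6 (unconditioned shift): siilmidubu → siilmiduvu
  rule 7 (debuccalisation): siilmiduvu → hiilmiduvu
  ⇒ Hasolen hiilmiduvu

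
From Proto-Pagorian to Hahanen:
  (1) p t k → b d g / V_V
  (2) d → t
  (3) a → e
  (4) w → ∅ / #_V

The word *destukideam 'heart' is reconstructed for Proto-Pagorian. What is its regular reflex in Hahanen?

testugiteem

Hahanen: start from *destukideam.
  rule 1 (intervocalic voicing): destukideam → destugideam
  rule 2 (unconditioned shift): destugideam → testugiteam
  rule 3 (vowel merger): testugiteam → testugiteem
  rule 4: no change — testugiteem
  ⇒ Hahanen testugiteem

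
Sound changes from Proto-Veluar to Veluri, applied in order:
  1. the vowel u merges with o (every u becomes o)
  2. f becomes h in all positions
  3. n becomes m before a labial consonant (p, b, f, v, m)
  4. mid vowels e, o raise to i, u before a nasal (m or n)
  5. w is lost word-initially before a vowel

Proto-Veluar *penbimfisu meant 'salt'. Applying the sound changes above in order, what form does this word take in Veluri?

Veluri: *penbimfisu
  penbimfisu → penbimfiso   [vowel merger]
  penbimfiso → penbimhiso   [unconditioned shift]
  penbimhiso → pembimhiso   [nasal place assimilation]
  pembimhiso → pimbimhiso   [pre-nasal raising]
  pimbimhiso (rule 5 does not apply)
  giving Veluri pimbimhiso.

pimbimhiso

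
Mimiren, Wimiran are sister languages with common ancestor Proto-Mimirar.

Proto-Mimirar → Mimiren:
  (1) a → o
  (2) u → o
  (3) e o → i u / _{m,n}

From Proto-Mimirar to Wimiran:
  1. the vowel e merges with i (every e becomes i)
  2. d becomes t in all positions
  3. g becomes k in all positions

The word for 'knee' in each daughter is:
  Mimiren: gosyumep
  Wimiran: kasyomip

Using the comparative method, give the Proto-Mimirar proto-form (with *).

*gasyomep

Position 2: Mimiren has o, Wimiran has a. Wimiran preserves a here (none of its changes turn any other segment into a), so the proto-segment is *a.
Position 1: Mimiren has g, Wimiran has k. Mimiren preserves g here (none of its changes turn any other segment into g), so the proto-segment is *g.
Continuing position by position gives *gasyomep; check it forward:
Mimiren: start from *gasyomep.
  rule 1 (vowel merger): gasyomep → gosyomep
  rule 2: no change — gosyomep
  rule 3 (pre-nasal raising): gosyomep → gosyumep
  ⇒ Mimiren gosyumep
Wimiran: *gasyomep > gasyomip > kasyomip  (by vowel merger, unconditioned shift)
No other proto-form is consistent with every reflex, so the reconstruction is *gasyomep.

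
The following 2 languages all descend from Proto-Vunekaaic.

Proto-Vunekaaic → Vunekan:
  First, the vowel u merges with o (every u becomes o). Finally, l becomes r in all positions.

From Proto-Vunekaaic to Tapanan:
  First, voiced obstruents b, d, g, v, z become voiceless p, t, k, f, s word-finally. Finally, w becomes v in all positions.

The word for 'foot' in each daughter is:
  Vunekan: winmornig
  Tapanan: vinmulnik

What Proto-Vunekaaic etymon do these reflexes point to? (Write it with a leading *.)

*winmulnig

Position 5: Vunekan has o, Tapanan has u. Tapanan preserves u here (none of its changes turn any other segment into u), so the proto-segment is *u.
Position 1: Vunekan has w, Tapanan has v. Vunekan preserves w here (none of its changes turn any other segment into w), so the proto-segment is *w.
This points to *winmulnig. Verify forward in each daughter:
Vunekan: *winmulnig > winmolnig > winmornig  (by vowel merger, unconditioned shift)
Tapanan: *winmulnig
  winmulnig → winmulnik   [final devoicing]
  winmulnik → vinmulnik   [unconditioned shift]
  giving Tapanan vinmulnik.
No other proto-form is consistent with every reflex, so the reconstruction is *winmulnig.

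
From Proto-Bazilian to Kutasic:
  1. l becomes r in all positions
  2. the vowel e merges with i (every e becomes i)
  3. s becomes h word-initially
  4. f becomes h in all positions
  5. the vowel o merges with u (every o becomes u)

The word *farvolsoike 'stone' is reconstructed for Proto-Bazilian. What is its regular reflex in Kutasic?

harvursuiki

Kutasic: *farvolsoike
  farvolsoike → farvorsoike   [unconditioned shift]
  farvorsoike → farvorsoiki   [vowel merger]
  farvorsoiki (rule 3 does not apply)
  farvorsoiki → harvorsoiki   [unconditioned shift]
  harvorsoiki → harvursuiki   [vowel merger]
  giving Kutasic harvursuiki.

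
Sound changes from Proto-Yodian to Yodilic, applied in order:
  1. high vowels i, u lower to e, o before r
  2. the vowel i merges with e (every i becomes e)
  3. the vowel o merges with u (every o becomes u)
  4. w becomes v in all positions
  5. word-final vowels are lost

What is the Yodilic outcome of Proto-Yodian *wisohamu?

vesuham

Yodilic: start from *wisohamu.
  rule 1: no change — wisohamu
  rule 2 (vowel merger): wisohamu → wesohamu
  rule 3 (vowel merger): wesohamu → wesuhamu
  rule 4 (unconditioned shift): wesuhamu → vesuhamu
  rule 5 (apocope): vesuhamu → vesuham
  ⇒ Yodilic vesuham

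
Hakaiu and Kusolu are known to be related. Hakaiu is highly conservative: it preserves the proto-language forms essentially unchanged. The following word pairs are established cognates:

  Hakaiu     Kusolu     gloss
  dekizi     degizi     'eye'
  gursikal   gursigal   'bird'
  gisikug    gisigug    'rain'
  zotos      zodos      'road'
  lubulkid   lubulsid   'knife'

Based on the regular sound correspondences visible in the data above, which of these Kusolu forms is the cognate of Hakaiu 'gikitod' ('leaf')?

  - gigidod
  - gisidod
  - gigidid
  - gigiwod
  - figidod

gigidod

dekizi ~ degizi — Hakaiu k corresponds to Kusolu g between vowels (before a front vowel).
zotos ~ zodos — Hakaiu t corresponds to Kusolu d between vowels (before a back vowel).
Applying these to Hakaiu 'gikitod':
  gikitod → gigitod   (k→g between vowels (before a front vowel))
  gigitod → gigidod   (t→d between vowels (before a back vowel))
So the Kusolu cognate is 'gigidod'.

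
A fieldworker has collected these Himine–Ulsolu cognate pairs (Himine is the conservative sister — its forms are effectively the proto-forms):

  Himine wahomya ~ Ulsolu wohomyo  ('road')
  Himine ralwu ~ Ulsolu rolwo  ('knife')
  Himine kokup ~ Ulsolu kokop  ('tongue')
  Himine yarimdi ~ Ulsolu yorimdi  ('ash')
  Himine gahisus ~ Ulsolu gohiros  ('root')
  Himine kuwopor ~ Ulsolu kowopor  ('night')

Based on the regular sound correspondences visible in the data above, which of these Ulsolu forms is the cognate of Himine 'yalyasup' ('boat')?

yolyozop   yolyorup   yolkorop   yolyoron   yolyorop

wahomya ~ wohomyo, ralwu ~ rolwo — Himine a corresponds to Ulsolu o after a consonant, before a consonant other than r, m, n, p, b, f, v.
gahisus ~ gohiros — Himine s corresponds to Ulsolu r between vowels (before a back vowel).
kokup ~ kokop — Himine u corresponds to Ulsolu o after a consonant, before a labial obstruent.
Applying these to Himine 'yalyasup':
  yalyasup → yolyasup   (a→o after a consonant, before a consonant other than r, m, n, p, b, f, v)
  yolyasup → yolyosup   (a→o after a consonant, before a consonant other than r, m, n, p, b, f, v)
  yolyosup → yolyorup   (s→r between vowels (before a back vowel))
  yolyorup → yolyorop   (u→o after a consonant, before a labial obstruent)
So the Ulsolu cognate is 'yolyorop'.

yolyorop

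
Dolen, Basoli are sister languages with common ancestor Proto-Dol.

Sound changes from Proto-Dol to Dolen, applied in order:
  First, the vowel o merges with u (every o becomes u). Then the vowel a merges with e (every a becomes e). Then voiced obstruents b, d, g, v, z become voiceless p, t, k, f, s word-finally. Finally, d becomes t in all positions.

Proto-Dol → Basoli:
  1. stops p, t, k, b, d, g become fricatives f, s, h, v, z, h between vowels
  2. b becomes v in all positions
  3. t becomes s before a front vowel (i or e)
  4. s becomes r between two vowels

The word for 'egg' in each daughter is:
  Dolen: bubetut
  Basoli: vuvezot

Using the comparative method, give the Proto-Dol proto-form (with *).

*bubedot

Position 3: Dolen has b, Basoli has v. Dolen preserves b here (none of its changes turn any other segment into b), so the proto-segment is *b.
Position 6: Dolen has u, Basoli has o. Basoli preserves o here (none of its changes turn any other segment into o), so the proto-segment is *o.
Position 1: Dolen has b, Basoli has v. Dolen preserves b here (none of its changes turn any other segment into b), so the proto-segment is *b.
Continuing position by position gives *bubedot; check it forward:
Dolen: *bubedot > bubedut > bubetut  (by vowel merger, unconditioned shift)
Basoli: *bubedot > buvezot > vuvezot  (by intervocalic lenition, unconditioned shift)
Only *bubedot yields all of Dolen bubetut, Basoli vuvezot.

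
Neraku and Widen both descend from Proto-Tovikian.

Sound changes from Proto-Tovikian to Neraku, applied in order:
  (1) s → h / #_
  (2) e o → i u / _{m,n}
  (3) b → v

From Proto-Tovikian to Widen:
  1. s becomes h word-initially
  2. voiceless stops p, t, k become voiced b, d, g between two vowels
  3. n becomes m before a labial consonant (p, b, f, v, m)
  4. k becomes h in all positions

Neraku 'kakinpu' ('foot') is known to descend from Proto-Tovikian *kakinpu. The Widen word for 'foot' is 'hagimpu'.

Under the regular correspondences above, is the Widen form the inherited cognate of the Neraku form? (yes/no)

Derive the expected Widen reflex of *kakinpu:
Widen: *kakinpu
  kakinpu (rule 1 does not apply)
  kakinpu → kaginpu   [intervocalic voicing]
  kaginpu → kagimpu   [nasal place assimilation]
  kagimpu → hagimpu   [unconditioned shift]
  giving Widen hagimpu.
Widen 'hagimpu' matches the regular reflex exactly, so the pair is cognate.

yes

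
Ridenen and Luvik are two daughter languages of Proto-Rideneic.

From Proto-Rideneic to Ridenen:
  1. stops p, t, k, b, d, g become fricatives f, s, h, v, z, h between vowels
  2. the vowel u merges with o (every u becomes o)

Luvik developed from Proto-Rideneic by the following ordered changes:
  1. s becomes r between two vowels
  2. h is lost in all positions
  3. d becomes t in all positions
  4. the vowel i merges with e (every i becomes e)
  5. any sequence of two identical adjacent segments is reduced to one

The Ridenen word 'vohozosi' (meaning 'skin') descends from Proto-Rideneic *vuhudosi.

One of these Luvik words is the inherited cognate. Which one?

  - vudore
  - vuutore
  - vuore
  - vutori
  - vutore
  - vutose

Luvik: *vuhudosi
  vuhudosi → vuhudori   [rhotacism]
  vuhudori → vuudori   [h-loss]
  vuudori → vuutori   [unconditioned shift]
  vuutori → vuutore   [vowel merger]
  vuutore → vutore   [degemination]
  giving Luvik vutore.
The other candidates each miss or misapply at least one Luvik change.

vutore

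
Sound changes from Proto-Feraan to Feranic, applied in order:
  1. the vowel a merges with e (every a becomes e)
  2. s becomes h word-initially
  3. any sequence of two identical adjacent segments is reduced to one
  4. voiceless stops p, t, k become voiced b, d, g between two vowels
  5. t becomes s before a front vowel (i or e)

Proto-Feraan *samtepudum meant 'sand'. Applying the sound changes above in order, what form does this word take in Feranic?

hemsebudum

Feranic: *samtepudum
  samtepudum → semtepudum   [vowel merger]
  semtepudum → hemtepudum   [debuccalisation]
  hemtepudum (rule 3 does not apply)
  hemtepudum → hemtebudum   [intervocalic voicing]
  hemtebudum → hemsebudum   [palatalisation]
  giving Feranic hemsebudum.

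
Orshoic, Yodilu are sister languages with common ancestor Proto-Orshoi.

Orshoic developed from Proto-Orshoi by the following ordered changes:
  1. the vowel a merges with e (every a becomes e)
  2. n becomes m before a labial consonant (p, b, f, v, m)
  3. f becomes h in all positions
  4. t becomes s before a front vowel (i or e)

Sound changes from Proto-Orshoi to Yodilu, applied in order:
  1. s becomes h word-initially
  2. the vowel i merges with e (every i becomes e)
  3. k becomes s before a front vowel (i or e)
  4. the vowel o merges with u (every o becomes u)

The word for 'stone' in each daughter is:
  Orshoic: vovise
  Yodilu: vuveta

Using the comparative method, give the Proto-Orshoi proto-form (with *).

*vovita

Position 2: Orshoic has o, Yodilu has u. Orshoic preserves o here (none of its changes turn any other segment into o), so the proto-segment is *o.
Position 4: Orshoic has i, Yodilu has e. Orshoic preserves i here (none of its changes turn any other segment into i), so the proto-segment is *i.
Continuing position by position gives *vovita; check it forward:
Orshoic: start from *vovita.
  rule 1 (vowel merger): vovita → vovite
  rule 2: no change — vovite
  rule 3: no change — vovite
  rule 4 (palatalisation): vovite → vovise
  ⇒ Orshoic vovise
Yodilu: *vovita
  vovita (rule 1 does not apply)
  vovita → voveta   [vowel merger]
  voveta (rule 3 does not apply)
  voveta → vuveta   [vowel merger]
  giving Yodilu vuveta.
No other proto-form is consistent with every reflex, so the reconstruction is *vovita.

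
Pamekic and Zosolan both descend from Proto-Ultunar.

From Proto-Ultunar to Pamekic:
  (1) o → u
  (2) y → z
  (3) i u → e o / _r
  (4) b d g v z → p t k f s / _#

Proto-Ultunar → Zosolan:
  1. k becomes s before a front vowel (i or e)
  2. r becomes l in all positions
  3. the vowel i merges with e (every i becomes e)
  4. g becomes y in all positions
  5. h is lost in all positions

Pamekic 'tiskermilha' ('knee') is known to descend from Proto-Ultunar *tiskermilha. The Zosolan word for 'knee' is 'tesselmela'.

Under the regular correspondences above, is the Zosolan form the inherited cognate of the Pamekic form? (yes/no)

Derive the expected Zosolan reflex of *tiskermilha:
Zosolan: start from *tiskermilha.
  rule 1 (palatalisation): tiskermilha → tissermilha
  rule 2 (unconditioned shift): tissermilha → tisselmilha
  rule 3 (vowel merger): tisselmilha → tesselmelha
  rule 4: no change — tesselmelha
  rule 5 (h-loss): tesselmelha → tesselmela
  ⇒ Zosolan tesselmela
Zosolan 'tesselmela' matches the regular reflex exactly, so the pair is cognate.

yes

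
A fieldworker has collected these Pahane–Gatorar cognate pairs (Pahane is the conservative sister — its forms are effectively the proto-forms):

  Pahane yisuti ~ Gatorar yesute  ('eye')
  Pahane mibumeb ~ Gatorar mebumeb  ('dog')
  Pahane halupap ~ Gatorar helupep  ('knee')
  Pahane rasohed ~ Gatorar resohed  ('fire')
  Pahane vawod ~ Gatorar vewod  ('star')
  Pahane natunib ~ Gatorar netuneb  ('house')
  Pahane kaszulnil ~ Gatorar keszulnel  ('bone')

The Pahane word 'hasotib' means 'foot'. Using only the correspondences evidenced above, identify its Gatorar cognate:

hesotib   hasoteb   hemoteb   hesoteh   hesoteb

halupap ~ helupep, rasohed ~ resohed — Pahane a corresponds to Gatorar e after a consonant, before a consonant other than r, m, n, p, b, f, v.
mibumeb ~ mebumeb, natunib ~ netuneb — Pahane i corresponds to Gatorar e after a consonant, before a labial obstruent.
Applying these to Pahane 'hasotib':
  hasotib → hesotib   (a→e after a consonant, before a consonant other than r, m, n, p, b, f, v)
  hesotib → hesoteb   (i→e after a consonant, before a labial obstruent)
So the Gatorar cognate is 'hesoteb'.

hesoteb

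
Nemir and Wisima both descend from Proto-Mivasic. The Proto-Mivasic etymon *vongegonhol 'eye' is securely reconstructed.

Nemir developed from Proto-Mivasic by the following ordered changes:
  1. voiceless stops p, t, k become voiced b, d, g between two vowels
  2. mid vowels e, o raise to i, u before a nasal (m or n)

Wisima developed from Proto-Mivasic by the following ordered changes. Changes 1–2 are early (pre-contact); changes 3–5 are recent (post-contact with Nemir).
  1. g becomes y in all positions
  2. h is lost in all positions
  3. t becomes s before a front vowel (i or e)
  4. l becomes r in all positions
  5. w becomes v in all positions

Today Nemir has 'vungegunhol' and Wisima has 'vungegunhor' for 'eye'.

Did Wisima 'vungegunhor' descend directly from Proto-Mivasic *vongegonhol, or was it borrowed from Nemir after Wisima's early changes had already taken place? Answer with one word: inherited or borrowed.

If inherited, *vongegonhol would pass through all of Wisima's changes:
Wisima: *vongegonhol > vonyeyonhol > vonyeyonol > vonyeyonor  (by unconditioned shift, h-loss, unconditioned shift)
If borrowed from Nemir 'vungegunhol' after the early changes, it would undergo only the recent ones:
  rule 3 (palatalisation): no change (vungegunhol)
  rule 4 (unconditioned shift): vungegunhol → vungegunhor
  rule 5 (unconditioned shift): no change (vungegunhor)
  ⇒ as a loan: vungegunhor
Wisima 'vungegunhor' matches the loan outcome 'vungegunhor', not the inherited 'vonyeyonor' — it skipped the early Wisima changes, so it was borrowed from Nemir.

borrowed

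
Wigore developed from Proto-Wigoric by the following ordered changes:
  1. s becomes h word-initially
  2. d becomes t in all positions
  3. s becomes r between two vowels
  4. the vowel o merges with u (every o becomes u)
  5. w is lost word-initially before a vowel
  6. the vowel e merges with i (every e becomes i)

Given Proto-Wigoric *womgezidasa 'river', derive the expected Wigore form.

Wigore: *womgezidasa > womgezitasa > womgezitara > wumgezitara > umgezitara > umgizitara  (by unconditioned shift, rhotacism, vowel merger, glide loss, vowel merger)

umgizitara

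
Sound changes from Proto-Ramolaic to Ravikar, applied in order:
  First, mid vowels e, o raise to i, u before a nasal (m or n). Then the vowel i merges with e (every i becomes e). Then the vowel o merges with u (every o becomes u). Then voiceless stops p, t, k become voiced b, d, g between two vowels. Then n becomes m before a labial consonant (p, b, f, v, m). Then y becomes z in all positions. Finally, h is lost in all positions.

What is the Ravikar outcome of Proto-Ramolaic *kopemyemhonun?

Ravikar: *kopemyemhonun
  kopemyemhonun → kopimyimhunun   [pre-nasal raising]
  kopimyimhunun → kopemyemhunun   [vowel merger]
  kopemyemhunun → kupemyemhunun   [vowel merger]
  kupemyemhunun → kubemyemhunun   [intervocalic voicing]
  kubemyemhunun (rule 5 does not apply)
  kubemyemhunun → kubemzemhunun   [unconditioned shift]
  kubemzemhunun → kubemzemunun   [h-loss]
  giving Ravikar kubemzemunun.

kubemzemunun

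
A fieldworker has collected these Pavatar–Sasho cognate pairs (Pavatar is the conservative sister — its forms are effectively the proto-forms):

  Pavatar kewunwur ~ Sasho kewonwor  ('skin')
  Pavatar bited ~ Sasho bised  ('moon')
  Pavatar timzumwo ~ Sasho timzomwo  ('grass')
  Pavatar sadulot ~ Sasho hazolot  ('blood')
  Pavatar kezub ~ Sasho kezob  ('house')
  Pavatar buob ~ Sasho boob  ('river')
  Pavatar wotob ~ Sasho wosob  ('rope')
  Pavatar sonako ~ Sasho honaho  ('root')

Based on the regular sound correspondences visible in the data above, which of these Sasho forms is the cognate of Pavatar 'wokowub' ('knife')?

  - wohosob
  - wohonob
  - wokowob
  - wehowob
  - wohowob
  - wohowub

sonako ~ honaho — Pavatar k corresponds to Sasho h between vowels (before a back vowel).
kezub ~ kezob — Pavatar u corresponds to Sasho o after a consonant, before a labial obstruent.
Applying these to Pavatar 'wokowub':
  wokowub → wohowub   (k→h between vowels (before a back vowel))
  wohowub → wohowob   (u→o after a consonant, before a labial obstruent)
So the Sasho cognate is 'wohowob'.

wohowob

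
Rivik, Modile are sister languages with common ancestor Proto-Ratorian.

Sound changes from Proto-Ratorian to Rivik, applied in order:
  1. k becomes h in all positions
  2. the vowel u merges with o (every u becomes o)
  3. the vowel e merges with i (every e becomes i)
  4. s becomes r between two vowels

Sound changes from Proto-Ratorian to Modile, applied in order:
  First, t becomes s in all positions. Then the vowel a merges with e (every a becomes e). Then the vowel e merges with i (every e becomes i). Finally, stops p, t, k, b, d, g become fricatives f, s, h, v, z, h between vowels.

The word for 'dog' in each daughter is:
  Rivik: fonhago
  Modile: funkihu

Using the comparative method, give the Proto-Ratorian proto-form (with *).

Position 6: Rivik has g, Modile has h. Rivik preserves g here (none of its changes turn any other segment into g), so the proto-segment is *g.
Position 5: Rivik has a, Modile has i. Rivik preserves a here (none of its changes turn any other segment into a), so the proto-segment is *a.
This points to *funkagu. Verify forward in each daughter:
Rivik: *funkagu
  funkagu → funhagu   [unconditioned shift]
  funhagu → fonhago   [vowel merger]
  fonhago (rule 3 does not apply)
  fonhago (rule 4 does not apply)
  giving Rivik fonhago.
Modile: *funkagu > funkegu > funkigu > funkihu  (by vowel merger, vowel merger, intervocalic lenition)
*funkagu is the unique common source.

*funkagu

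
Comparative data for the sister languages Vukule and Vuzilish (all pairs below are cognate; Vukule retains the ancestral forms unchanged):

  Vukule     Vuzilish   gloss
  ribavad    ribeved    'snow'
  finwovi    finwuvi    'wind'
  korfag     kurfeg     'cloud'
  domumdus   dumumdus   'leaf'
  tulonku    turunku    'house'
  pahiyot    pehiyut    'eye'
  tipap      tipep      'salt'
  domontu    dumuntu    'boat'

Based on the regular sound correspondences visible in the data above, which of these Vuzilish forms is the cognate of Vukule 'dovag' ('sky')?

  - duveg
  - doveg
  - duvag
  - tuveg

finwovi ~ finwuvi — Vukule o corresponds to Vuzilish u after a consonant, before a labial obstruent.
ribavad ~ ribeved, korfag ~ kurfeg — Vukule a corresponds to Vuzilish e after a consonant, before a consonant other than r, m, n, p, b, f, v.
Applying these to Vukule 'dovag':
  dovag → duvag   (o→u after a consonant, before a labial obstruent)
  duvag → duveg   (a→e after a consonant, before a consonant other than r, m, n, p, b, f, v)
So the Vuzilish cognate is 'duveg'.

duveg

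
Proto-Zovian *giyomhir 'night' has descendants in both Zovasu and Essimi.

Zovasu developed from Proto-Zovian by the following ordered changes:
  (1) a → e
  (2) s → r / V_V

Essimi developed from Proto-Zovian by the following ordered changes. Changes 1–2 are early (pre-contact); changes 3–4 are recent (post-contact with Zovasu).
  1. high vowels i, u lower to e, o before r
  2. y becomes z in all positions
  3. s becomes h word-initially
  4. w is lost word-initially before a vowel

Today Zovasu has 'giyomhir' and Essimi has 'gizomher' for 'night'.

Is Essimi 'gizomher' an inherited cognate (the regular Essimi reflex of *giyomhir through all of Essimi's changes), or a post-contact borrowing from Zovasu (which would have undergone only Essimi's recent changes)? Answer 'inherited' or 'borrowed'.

If inherited, *giyomhir would pass through all of Essimi's changes:
Essimi: *giyomhir > giyomher > gizomher  (by pre-rhotic lowering, unconditioned shift)
If borrowed from Zovasu 'giyomhir' after the early changes, it would undergo only the recent ones:
  rule 3 (debuccalisation): no change (giyomhir)
  rule 4 (glide loss): no change (giyomhir)
  ⇒ as a loan: giyomhir
Essimi 'gizomher' matches the inherited outcome exactly, so it is an inherited cognate, not a loan.

inherited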